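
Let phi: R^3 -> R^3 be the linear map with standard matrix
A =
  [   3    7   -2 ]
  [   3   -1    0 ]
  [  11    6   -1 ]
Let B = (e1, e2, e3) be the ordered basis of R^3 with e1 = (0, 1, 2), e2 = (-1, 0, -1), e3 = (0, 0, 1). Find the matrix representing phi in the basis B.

With P the matrix whose columns are e1, ..., e3, [phi]_B = P^(-1) A P.
Column by column: phi(e1) = A e1 = (3, -1, 4); its B-coordinates (-1, -3, 3) give column 1.
Continuing for each basis vector yields [phi]_B = [[-1, -3, 0], [-3, 1, 2], [3, -3, 1]].

[[-1, -3, 0], [-3, 1, 2], [3, -3, 1]]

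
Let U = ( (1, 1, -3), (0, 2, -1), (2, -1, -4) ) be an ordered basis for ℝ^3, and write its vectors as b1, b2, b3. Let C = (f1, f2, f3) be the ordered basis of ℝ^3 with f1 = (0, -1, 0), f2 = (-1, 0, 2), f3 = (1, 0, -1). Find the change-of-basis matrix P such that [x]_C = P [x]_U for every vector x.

[[-1, -2, 1], [-2, -1, -2], [-1, -1, 0]]

Take x = bj: its U-coordinates are the j-th standard unit vector, so P e_j — column j of P — equals [bj]_C.
b1 = -f1 - 2f2 - f3, giving column 1 = (-1, -2, -1); repeating for each j gives P = [[-1, -2, 1], [-2, -1, -2], [-1, -1, 0]].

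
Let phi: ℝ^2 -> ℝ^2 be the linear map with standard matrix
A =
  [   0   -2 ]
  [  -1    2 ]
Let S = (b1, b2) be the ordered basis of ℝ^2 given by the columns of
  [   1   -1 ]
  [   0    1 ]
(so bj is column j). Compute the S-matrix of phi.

With P the matrix whose columns are b1, b2, [phi]_S = P^(-1) A P.
Column by column: phi(b1) = A b1 = [0, -1]; its S-coordinates [-1, -1] give column 1.
Continuing for each basis vector yields [phi]_S = [[-1, 1], [-1, 3]].

[[-1, 1], [-1, 3]]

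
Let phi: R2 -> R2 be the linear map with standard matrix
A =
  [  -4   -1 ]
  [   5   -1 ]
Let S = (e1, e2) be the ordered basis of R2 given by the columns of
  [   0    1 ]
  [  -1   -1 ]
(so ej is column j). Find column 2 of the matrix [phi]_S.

(-3, -3)

Compute phi(e2) = A e2 = (-3, 6) in standard coordinates.
Then write this in S-coordinates: solve for y in y_1 e1 + y_2 e2 = (-3, 6).
This gives y = (-3, -3), which is column 2 of [phi]_S.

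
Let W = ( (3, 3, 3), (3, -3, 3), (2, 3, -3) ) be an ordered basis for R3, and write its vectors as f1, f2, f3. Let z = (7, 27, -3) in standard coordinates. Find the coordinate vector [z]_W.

(4, -3, 2)

We seek scalars with c_1 f1 + ... + c_3 f3 = z; equivalently solve M c = z where the columns of M are f1, ..., f3.
Row-reducing the augmented matrix [M | z] gives c = (4, -3, 2).
Check: 4f1 - 3f2 + 2f3 = (7, 27, -3).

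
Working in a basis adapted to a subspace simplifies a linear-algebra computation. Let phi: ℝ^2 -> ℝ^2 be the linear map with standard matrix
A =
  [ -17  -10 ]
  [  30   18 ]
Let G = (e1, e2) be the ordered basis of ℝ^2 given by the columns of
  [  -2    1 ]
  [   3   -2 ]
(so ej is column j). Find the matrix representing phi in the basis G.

[[-2, 0], [0, 3]]

The j-th column of [phi]_G is [phi(ej)]_G.
phi(e1) = A e1 = [4, -6] = -2e1 + 0·e2, so column 1 is [-2, 0].
Repeating for e2 and assembling the columns gives [[-2, 0], [0, 3]].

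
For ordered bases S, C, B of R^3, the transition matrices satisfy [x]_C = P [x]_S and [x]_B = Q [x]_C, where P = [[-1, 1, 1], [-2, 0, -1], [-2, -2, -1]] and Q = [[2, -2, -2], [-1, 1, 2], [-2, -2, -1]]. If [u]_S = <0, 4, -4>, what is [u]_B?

Composing the changes, [u]_B = Q P [u]_S.
Q P = [[6, 6, 6], [-5, -5, -4], [8, 0, 1]]; applying this to <0, 4, -4> gives <0, -4, -4>.

<0, -4, -4>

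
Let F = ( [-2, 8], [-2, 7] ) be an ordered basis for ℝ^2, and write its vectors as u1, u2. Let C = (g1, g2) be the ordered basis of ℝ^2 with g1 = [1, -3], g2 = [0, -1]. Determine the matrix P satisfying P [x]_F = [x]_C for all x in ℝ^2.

[[-2, -2], [-2, -1]]

Take x = uj: its F-coordinates are the j-th standard unit vector, so P e_j — column j of P — equals [uj]_C.
u1 = -2g1 - 2g2, giving column 1 = [-2, -2]; repeating for each j gives P = [[-2, -2], [-2, -1]].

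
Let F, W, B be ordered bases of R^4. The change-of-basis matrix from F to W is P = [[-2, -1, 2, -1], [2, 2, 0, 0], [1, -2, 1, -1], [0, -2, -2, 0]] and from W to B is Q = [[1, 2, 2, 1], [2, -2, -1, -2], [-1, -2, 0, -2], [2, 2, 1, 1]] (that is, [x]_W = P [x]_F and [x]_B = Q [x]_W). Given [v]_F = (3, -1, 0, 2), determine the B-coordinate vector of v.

Composing the changes, [v]_B = Q P [v]_F.
Q P = [[4, -3, 2, -3], [-9, 0, 7, -1], [-2, 1, 2, 1], [1, -2, 3, -3]]; applying this to (3, -1, 0, 2) gives (9, -29, -5, -1).

(9, -29, -5, -1)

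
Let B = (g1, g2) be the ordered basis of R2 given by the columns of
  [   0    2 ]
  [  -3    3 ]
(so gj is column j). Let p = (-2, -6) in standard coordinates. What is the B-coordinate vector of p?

(1, -1)

[p]_B is the unique c with M c = p, where M has columns g1, g2.
System: 0c_1 + 2c_2 = -2, -3c_1 + 3c_2 = -6; solving gives c_1 = 1, c_2 = -1.
Check: g1 - g2 = (-2, -6).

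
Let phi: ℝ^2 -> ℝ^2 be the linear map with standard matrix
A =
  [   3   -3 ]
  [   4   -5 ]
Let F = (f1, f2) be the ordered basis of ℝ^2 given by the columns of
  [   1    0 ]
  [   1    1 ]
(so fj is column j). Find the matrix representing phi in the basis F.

With P the matrix whose columns are f1, f2, [phi]_F = P^(-1) A P.
Column by column: phi(f1) = A f1 = <0, -1>; its F-coordinates <0, -1> give column 1.
Continuing for each basis vector yields [phi]_F = [[0, -3], [-1, -2]].

[[0, -3], [-1, -2]]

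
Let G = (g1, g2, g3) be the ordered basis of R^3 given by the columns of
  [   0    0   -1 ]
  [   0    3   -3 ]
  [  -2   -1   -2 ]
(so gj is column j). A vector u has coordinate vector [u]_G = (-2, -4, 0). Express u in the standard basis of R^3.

(0, -12, 8)

By definition u = -2g1 - 4g2 + 0·g3.
Summing componentwise gives (0, -12, 8).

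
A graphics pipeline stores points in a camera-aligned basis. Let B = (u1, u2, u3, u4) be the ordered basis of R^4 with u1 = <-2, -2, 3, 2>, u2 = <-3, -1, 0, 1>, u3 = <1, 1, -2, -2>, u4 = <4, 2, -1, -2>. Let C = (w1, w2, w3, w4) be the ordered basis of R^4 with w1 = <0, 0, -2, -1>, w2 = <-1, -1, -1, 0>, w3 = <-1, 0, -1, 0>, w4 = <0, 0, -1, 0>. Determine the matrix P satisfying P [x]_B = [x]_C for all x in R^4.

Take x = uj: its B-coordinates are the j-th standard unit vector, so P e_j — column j of P — equals [uj]_C.
u1 = -2w1 + 2w2 + 0·w3 - w4, giving column 1 = <-2, 2, 0, -1>; repeating for each j gives P = [[-2, -1, 2, 2], [2, 1, -1, -2], [0, 2, 0, -2], [-1, -1, -1, 1]].

[[-2, -1, 2, 2], [2, 1, -1, -2], [0, 2, 0, -2], [-1, -1, -1, 1]]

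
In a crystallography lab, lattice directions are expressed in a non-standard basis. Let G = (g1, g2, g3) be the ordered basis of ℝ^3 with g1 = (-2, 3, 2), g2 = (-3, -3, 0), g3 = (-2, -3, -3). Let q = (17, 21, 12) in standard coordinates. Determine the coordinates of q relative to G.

(0, -3, -4)

[q]_G is the unique c with M c = q, where M has columns g1, ..., g3.
Solving this 3x3 system gives c = (0, -3, -4).
Check: 0·g1 - 3g2 - 4g3 = (17, 21, 12).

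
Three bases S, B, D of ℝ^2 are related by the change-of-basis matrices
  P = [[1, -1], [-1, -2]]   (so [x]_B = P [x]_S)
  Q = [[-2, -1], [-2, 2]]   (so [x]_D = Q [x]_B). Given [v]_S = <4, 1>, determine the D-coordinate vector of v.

<0, -18>

Composing the changes, [v]_D = Q P [v]_S.
Q P = [[-1, 4], [-4, -2]]; applying this to <4, 1> gives <0, -18>.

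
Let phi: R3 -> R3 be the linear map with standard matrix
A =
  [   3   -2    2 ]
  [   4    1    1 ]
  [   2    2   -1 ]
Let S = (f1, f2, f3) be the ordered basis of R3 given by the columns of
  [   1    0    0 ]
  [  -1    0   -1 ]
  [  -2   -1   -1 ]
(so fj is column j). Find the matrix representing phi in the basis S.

[[1, -2, 0], [-2, 0, -1], [-2, 3, 2]]

With P the matrix whose columns are f1, ..., f3, [phi]_S = P^(-1) A P.
Column by column: phi(f1) = A f1 = [1, 1, 2]; its S-coordinates [1, -2, -2] give column 1.
Continuing for each basis vector yields [phi]_S = [[1, -2, 0], [-2, 0, -1], [-2, 3, 2]].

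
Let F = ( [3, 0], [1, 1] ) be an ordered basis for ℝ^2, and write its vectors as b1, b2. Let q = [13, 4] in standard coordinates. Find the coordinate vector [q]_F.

Write q = c_1 b1 + c_2 b2 and solve for the c_i.
System: 3c_1 + c_2 = 13, 0c_1 + c_2 = 4; solving gives c_1 = 3, c_2 = 4.
Check: 3b1 + 4b2 = [13, 4].

[3, 4]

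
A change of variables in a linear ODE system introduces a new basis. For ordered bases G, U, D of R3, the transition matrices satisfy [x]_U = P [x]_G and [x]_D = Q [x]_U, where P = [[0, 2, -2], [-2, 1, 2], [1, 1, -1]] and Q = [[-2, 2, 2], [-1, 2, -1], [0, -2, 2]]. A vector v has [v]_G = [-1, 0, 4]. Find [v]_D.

[26, 33, -30]

Composing the changes, [v]_D = Q P [v]_G.
Q P = [[-2, 0, 6], [-5, -1, 7], [6, 0, -6]]; applying this to [-1, 0, 4] gives [26, 33, -30].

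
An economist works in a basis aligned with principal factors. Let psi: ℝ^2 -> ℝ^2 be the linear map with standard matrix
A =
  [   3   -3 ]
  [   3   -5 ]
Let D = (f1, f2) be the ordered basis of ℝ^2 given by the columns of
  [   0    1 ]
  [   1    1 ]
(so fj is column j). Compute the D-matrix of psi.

[[-2, -2], [-3, 0]]

Let P have columns f1, f2. Then [psi]_D = P^(-1) A P.
Here det P = -1, so P^(-1) is integer; computing A P first and then P^(-1)(A P) gives [[-2, -2], [-3, 0]].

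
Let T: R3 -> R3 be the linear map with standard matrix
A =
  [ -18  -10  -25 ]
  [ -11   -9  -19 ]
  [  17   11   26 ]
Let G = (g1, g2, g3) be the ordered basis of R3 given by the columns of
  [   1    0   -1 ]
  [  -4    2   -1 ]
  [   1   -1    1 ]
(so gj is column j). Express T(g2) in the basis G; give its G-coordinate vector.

(2, 3, -3)

Compute T(g2) = A g2 = (5, 1, -4) in standard coordinates.
Then write this in G-coordinates: solve for y in y_1 g1 + ... + y_3 g3 = (5, 1, -4).
This gives y = (2, 3, -3), which is column 2 of [T]_G.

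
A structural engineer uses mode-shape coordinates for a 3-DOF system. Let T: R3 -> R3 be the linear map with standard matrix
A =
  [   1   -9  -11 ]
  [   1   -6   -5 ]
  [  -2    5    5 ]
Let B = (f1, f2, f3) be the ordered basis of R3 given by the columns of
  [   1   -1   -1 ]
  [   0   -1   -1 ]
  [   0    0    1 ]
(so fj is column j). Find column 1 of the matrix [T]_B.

Column 1 of [T]_B is the B-coordinate vector of T(f1).
In standard coordinates T(f1) = A f1 = (1, 1, -2).
Converting to B: (1, 1, -2) = 0·f1 + f2 - 2f3, so the coordinate vector is (0, 1, -2).

(0, 1, -2)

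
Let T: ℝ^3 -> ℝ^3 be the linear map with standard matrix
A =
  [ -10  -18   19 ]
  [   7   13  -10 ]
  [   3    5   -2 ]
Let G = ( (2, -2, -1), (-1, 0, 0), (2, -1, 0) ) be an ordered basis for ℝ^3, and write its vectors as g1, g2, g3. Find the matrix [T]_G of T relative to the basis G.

Let P have columns g1, ..., g3. Then [T]_G = P^(-1) A P.
Here det P = -1, so P^(-1) is integer; computing A P first and then P^(-1)(A P) gives [[2, 3, -1], [3, -2, 2], [-2, 1, 1]].

[[2, 3, -1], [3, -2, 2], [-2, 1, 1]]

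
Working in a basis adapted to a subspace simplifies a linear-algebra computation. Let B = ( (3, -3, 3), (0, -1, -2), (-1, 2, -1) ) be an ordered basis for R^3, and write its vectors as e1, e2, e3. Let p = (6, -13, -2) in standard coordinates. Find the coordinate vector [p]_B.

We seek scalars with c_1 e1 + ... + c_3 e3 = p; equivalently solve M c = p where the columns of M are e1, ..., e3.
Gaussian elimination on [M | p] yields c = (1, 4, -3).
Check: e1 + 4e2 - 3e3 = (6, -13, -2).

(1, 4, -3)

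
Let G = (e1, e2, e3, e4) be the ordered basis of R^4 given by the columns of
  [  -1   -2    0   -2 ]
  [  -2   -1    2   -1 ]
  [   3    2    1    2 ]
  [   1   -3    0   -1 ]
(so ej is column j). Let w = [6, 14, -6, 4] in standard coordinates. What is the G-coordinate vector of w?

[w]_G is the unique c with M c = w, where M has columns e1, ..., e4.
Row-reducing the augmented matrix [M | w] gives c = (-2, -2, 4, 0).
Check: -2e1 - 2e2 + 4e3 + 0·e4 = [6, 14, -6, 4].

[-2, -2, 4, 0]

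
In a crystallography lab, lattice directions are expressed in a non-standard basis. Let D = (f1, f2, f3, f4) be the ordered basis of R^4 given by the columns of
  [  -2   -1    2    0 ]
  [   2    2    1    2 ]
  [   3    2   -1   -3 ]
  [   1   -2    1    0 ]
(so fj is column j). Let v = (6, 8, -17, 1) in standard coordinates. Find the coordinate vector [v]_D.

Write v = c_1 f1 + ... + c_4 f4 and solve for the c_i.
Gaussian elimination on [M | v] yields c = (-1, 0, 2, 4).
Check: -f1 + 0·f2 + 2f3 + 4f4 = (6, 8, -17, 1).

(-1, 0, 2, 4)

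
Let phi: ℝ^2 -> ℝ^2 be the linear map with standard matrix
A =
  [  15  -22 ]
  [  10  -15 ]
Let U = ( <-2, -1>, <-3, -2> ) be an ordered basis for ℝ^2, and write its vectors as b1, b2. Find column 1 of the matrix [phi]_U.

<1, 2>

Column 1 of [phi]_U is the U-coordinate vector of phi(b1).
In standard coordinates phi(b1) = A b1 = <-8, -5>.
Converting to U: <-8, -5> = b1 + 2b2, so the coordinate vector is <1, 2>.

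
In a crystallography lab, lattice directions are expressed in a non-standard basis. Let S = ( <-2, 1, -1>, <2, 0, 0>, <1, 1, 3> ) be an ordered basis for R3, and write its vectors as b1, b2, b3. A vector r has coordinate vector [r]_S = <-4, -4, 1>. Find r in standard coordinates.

<1, -3, 7>

The coordinates say r = -4b1 - 4b2 + b3; adding the scaled basis vectors gives <1, -3, 7>.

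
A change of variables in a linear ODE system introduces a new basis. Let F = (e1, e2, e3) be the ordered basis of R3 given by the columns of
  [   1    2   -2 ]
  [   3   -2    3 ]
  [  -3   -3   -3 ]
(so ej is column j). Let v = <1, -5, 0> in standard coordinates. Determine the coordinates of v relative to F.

<-1, 1, 0>

Write v = c_1 e1 + ... + c_3 e3 and solve for the c_i.
Gaussian elimination on [M | v] yields c = (-1, 1, 0).
Check: -e1 + e2 + 0·e3 = <1, -5, 0>.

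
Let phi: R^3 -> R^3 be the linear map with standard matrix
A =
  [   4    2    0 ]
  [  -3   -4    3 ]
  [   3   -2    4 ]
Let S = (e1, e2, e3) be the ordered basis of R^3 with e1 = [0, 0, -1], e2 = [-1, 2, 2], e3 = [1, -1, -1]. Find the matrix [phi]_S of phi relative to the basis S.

[[1, 0, -3], [-3, 1, 0], [-3, 1, 2]]

With P the matrix whose columns are e1, ..., e3, [phi]_S = P^(-1) A P.
Column by column: phi(e1) = A e1 = [0, -3, -4]; its S-coordinates [1, -3, -3] give column 1.
Continuing for each basis vector yields [phi]_S = [[1, 0, -3], [-3, 1, 0], [-3, 1, 2]].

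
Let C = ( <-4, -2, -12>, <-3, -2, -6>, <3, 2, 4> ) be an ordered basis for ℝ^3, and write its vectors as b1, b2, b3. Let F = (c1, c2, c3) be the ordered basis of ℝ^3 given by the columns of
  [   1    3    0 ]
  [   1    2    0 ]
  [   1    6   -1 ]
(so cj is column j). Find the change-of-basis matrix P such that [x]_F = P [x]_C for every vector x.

[[2, 0, 0], [-2, -1, 1], [2, 0, 2]]

Take x = bj: its C-coordinates are the j-th standard unit vector, so P e_j — column j of P — equals [bj]_F.
b1 = 2c1 - 2c2 + 2c3, giving column 1 = <2, -2, 2>; repeating for each j gives P = [[2, 0, 0], [-2, -1, 1], [2, 0, 2]].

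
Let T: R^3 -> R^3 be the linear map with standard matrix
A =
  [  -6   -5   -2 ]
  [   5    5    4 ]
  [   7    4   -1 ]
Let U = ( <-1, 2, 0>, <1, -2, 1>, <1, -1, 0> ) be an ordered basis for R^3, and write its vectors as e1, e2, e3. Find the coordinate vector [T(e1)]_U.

Compute T(e1) = A e1 = <-4, 5, 1> in standard coordinates.
Then write this in U-coordinates: solve for y in y_1 e1 + ... + y_3 e3 = <-4, 5, 1>.
This gives y = <2, 1, -3>, which is column 1 of [T]_U.

<2, 1, -3>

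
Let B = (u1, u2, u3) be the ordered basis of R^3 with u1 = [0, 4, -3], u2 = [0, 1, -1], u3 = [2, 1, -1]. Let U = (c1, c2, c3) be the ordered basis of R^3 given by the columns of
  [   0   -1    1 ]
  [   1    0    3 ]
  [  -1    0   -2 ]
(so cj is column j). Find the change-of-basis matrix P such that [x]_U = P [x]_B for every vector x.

[[1, 1, 1], [1, 0, -2], [1, 0, 0]]

Let M have columns uj and N have columns cj. Then for every x, N [x]_U = x = M [x]_B, so P = N^(-1) M.
Since det N = 1, N^(-1) has integer entries; multiplying gives P = [[1, 1, 1], [1, 0, -2], [1, 0, 0]].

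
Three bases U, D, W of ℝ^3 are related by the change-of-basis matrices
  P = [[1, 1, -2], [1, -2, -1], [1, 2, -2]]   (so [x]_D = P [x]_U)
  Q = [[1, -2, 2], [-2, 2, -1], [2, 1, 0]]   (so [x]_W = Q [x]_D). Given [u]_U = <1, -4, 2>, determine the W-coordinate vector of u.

<-43, 39, -7>

Apply P to get D-coordinates <-7, 7, -11>, then Q to get W-coordinates.
The result is [u]_W = <-43, 39, -7>.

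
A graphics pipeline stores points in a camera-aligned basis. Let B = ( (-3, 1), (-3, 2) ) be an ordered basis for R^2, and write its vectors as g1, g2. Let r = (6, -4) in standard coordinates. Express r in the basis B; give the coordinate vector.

(0, -2)

[r]_B is the unique c with M c = r, where M has columns g1, g2.
System: -3c_1 - 3c_2 = 6, c_1 + 2c_2 = -4; solving gives c_1 = 0, c_2 = -2.
Check: 0·g1 - 2g2 = (6, -4).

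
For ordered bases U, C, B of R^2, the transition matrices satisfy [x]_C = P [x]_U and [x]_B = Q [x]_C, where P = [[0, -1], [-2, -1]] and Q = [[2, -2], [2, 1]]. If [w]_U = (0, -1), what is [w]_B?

First [w]_C = P [w]_U = (1, 1).
Then [w]_B = Q [w]_C = (0, 3).

(0, 3)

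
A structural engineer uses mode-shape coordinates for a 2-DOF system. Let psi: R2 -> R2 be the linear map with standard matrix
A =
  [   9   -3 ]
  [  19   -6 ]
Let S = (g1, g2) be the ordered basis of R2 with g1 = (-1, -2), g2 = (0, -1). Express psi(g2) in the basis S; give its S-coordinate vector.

Column 2 of [psi]_S is the S-coordinate vector of psi(g2).
In standard coordinates psi(g2) = A g2 = (3, 6).
Converting to S: (3, 6) = -3g1 + 0·g2, so the coordinate vector is (-3, 0).

(-3, 0)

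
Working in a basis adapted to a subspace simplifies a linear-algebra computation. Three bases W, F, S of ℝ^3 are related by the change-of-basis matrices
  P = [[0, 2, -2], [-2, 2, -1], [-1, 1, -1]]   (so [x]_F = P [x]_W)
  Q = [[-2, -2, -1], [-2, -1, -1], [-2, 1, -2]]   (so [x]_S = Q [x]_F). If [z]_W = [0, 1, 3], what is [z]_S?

[12, 11, 11]

Composing the changes, [z]_S = Q P [z]_W.
Q P = [[5, -9, 7], [3, -7, 6], [0, -4, 5]]; applying this to [0, 1, 3] gives [12, 11, 11].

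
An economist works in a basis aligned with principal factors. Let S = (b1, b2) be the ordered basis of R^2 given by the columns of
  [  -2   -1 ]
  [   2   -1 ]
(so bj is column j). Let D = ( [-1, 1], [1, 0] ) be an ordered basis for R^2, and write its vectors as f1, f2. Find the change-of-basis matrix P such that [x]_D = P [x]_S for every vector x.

[[2, -1], [0, -2]]

Column j of P is [bj]_D, since P maps S-coordinates to D-coordinates.
Expressing b1 in D: b1 = 2f1 + 0·f2, so column 1 of P is [2, 0].
Doing the same for each bj gives P = [[2, -1], [0, -2]].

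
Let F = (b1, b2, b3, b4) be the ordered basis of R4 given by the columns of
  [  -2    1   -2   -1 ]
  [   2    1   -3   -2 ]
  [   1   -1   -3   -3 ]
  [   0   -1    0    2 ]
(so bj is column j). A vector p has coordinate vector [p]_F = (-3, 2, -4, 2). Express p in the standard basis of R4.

By definition p = -3b1 + 2b2 - 4b3 + 2b4.
Summing componentwise gives (14, 4, 1, 2).

(14, 4, 1, 2)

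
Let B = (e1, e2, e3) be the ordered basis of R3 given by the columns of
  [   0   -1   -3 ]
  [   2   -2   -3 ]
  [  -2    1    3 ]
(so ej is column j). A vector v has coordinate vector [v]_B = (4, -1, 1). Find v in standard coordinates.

By definition v = 4e1 - e2 + e3.
Summing componentwise gives (-2, 7, -6).

(-2, 7, -6)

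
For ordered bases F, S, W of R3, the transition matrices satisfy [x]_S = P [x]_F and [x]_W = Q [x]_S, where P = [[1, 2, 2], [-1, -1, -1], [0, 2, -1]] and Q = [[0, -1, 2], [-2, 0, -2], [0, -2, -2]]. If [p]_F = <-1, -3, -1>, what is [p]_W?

Composing the changes, [p]_W = Q P [p]_F.
Q P = [[1, 5, -1], [-2, -8, -2], [2, -2, 4]]; applying this to <-1, -3, -1> gives <-15, 28, 0>.

<-15, 28, 0>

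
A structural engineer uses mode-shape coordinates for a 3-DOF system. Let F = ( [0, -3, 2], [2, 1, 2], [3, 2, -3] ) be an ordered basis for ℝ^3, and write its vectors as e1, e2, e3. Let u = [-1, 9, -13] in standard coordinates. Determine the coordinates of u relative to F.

[u]_F is the unique c with M c = u, where M has columns e1, ..., e3.
Row-reducing the augmented matrix [M | u] gives c = (-3, -2, 1).
Check: -3e1 - 2e2 + e3 = [-1, 9, -13].

[-3, -2, 1]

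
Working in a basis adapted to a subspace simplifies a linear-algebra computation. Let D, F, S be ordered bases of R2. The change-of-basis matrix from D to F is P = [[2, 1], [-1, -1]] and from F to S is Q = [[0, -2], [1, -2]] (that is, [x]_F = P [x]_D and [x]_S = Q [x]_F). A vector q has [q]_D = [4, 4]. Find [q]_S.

Composing the changes, [q]_S = Q P [q]_D.
Q P = [[2, 2], [4, 3]]; applying this to [4, 4] gives [16, 28].

[16, 28]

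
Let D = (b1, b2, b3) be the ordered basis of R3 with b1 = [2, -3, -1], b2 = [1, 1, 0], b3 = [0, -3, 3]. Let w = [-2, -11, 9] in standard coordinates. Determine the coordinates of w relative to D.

Write w = c_1 b1 + ... + c_3 b3 and solve for the c_i.
Solving this 3x3 system gives c = (0, -2, 3).
Check: 0·b1 - 2b2 + 3b3 = [-2, -11, 9].

[0, -2, 3]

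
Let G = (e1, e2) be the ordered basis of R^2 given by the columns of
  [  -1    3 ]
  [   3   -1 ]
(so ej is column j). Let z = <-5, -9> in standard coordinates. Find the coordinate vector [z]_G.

We seek scalars with c_1 e1 + c_2 e2 = z; equivalently solve M c = z where the columns of M are e1, e2.
System: -c_1 + 3c_2 = -5, 3c_1 - c_2 = -9; solving gives c_1 = -4, c_2 = -3.
Check: -4e1 - 3e2 = <-5, -9>.

<-4, -3>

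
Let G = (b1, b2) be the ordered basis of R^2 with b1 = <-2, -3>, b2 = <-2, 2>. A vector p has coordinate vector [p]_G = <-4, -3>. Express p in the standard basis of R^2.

The coordinates say p = -4b1 - 3b2; adding the scaled basis vectors gives <14, 6>.

<14, 6>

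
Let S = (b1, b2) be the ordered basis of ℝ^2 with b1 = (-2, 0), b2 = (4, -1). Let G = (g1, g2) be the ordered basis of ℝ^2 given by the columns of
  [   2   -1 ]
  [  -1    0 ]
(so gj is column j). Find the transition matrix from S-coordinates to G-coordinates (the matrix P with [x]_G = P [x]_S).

Let M have columns bj and N have columns gj. Then for every x, N [x]_G = x = M [x]_S, so P = N^(-1) M.
Since det N = -1, N^(-1) has integer entries; multiplying gives P = [[0, 1], [2, -2]].

[[0, 1], [2, -2]]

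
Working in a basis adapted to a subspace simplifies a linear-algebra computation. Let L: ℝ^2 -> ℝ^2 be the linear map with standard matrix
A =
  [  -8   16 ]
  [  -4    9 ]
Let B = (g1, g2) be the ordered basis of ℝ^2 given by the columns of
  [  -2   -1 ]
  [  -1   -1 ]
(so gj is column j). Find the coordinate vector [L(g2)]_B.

Column 2 of [L]_B is the B-coordinate vector of L(g2).
In standard coordinates L(g2) = A g2 = (-8, -5).
Converting to B: (-8, -5) = 3g1 + 2g2, so the coordinate vector is (3, 2).

(3, 2)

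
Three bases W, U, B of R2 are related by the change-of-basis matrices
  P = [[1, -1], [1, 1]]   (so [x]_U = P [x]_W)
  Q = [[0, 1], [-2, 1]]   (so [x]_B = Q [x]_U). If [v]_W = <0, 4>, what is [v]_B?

<4, 12>

Apply P to get U-coordinates <-4, 4>, then Q to get B-coordinates.
The result is [v]_B = <4, 12>.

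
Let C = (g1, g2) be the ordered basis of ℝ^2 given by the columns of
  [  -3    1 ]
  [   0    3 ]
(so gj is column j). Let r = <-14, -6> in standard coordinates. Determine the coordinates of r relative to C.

[r]_C is the unique c with M c = r, where M has columns g1, g2.
System: -3c_1 + c_2 = -14, 0c_1 + 3c_2 = -6; solving gives c_1 = 4, c_2 = -2.
Check: 4g1 - 2g2 = <-14, -6>.

<4, -2>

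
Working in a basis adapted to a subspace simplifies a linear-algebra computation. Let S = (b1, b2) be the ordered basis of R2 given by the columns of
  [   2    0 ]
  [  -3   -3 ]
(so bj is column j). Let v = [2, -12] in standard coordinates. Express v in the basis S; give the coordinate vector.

[1, 3]

[v]_S is the unique c with M c = v, where M has columns b1, b2.
System: 2c_1 + 0c_2 = 2, -3c_1 - 3c_2 = -12; solving gives c_1 = 1, c_2 = 3.
Check: b1 + 3b2 = [2, -12].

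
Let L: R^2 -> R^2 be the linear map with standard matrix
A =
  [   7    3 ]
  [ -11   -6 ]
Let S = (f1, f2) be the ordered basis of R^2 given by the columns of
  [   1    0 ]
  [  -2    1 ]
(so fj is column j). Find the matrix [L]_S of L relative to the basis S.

[[1, 3], [3, 0]]

Let P have columns f1, f2. Then [L]_S = P^(-1) A P.
Here det P = 1, so P^(-1) is integer; computing A P first and then P^(-1)(A P) gives [[1, 3], [3, 0]].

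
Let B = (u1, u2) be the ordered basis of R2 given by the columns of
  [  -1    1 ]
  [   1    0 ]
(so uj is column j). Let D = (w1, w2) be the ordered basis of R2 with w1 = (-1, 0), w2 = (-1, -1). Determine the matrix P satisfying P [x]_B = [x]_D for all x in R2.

[[2, -1], [-1, 0]]

Take x = uj: its B-coordinates are the j-th standard unit vector, so P e_j — column j of P — equals [uj]_D.
u1 = 2w1 - w2, giving column 1 = (2, -1); repeating for each j gives P = [[2, -1], [-1, 0]].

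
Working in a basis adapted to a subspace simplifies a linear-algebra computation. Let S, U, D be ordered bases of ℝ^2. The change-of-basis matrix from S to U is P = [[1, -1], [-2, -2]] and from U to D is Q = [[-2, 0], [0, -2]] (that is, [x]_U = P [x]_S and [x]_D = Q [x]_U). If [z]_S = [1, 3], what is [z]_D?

Composing the changes, [z]_D = Q P [z]_S.
Q P = [[-2, 2], [4, 4]]; applying this to [1, 3] gives [4, 16].

[4, 16]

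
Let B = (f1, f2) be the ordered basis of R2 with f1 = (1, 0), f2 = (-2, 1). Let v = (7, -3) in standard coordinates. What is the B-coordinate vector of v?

Write v = c_1 f1 + c_2 f2 and solve for the c_i.
System: c_1 - 2c_2 = 7, 0c_1 + c_2 = -3; solving gives c_1 = 1, c_2 = -3.
Check: f1 - 3f2 = (7, -3).

(1, -3)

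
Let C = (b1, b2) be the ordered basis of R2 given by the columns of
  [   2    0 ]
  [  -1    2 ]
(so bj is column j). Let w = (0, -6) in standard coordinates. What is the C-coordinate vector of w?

We seek scalars with c_1 b1 + c_2 b2 = w; equivalently solve M c = w where the columns of M are b1, b2.
System: 2c_1 + 0c_2 = 0, -c_1 + 2c_2 = -6; solving gives c_1 = 0, c_2 = -3.
Check: 0·b1 - 3b2 = (0, -6).

(0, -3)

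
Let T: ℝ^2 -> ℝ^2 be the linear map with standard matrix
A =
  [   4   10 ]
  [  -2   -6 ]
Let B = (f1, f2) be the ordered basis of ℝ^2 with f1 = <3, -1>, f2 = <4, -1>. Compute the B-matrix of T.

Let P have columns f1, f2. Then [T]_B = P^(-1) A P.
Here det P = 1, so P^(-1) is integer; computing A P first and then P^(-1)(A P) gives [[-2, 2], [2, 0]].

[[-2, 2], [2, 0]]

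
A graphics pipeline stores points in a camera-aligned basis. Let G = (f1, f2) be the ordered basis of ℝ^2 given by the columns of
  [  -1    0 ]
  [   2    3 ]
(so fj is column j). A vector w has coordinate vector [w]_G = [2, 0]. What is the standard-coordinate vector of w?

[-2, 4]

The coordinates say w = 2f1 + 0·f2; adding the scaled basis vectors gives [-2, 4].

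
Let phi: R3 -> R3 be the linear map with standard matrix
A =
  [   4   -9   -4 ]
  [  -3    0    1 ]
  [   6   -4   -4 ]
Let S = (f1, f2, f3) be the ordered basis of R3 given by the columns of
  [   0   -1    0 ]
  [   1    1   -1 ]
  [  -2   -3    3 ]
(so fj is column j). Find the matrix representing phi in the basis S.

[[-2, 2, 1], [1, 1, 3], [1, 3, 1]]

With P the matrix whose columns are f1, ..., f3, [phi]_S = P^(-1) A P.
Column by column: phi(f1) = A f1 = <-1, -2, 4>; its S-coordinates <-2, 1, 1> give column 1.
Continuing for each basis vector yields [phi]_S = [[-2, 2, 1], [1, 1, 3], [1, 3, 1]].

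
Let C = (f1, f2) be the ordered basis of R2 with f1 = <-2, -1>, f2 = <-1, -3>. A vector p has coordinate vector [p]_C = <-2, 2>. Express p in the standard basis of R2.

p = M [p]_C, where M has columns f1, f2.
Carrying out the matrix-vector product, p = <2, -4>.

<2, -4>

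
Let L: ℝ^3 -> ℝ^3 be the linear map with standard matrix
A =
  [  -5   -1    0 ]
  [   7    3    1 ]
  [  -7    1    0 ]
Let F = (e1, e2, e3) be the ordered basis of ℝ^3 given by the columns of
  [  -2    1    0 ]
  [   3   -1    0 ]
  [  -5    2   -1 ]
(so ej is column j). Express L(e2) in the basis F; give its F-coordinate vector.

(2, 0, -2)

Column 2 of [L]_F is the F-coordinate vector of L(e2).
In standard coordinates L(e2) = A e2 = (-4, 6, -8).
Converting to F: (-4, 6, -8) = 2e1 + 0·e2 - 2e3, so the coordinate vector is (2, 0, -2).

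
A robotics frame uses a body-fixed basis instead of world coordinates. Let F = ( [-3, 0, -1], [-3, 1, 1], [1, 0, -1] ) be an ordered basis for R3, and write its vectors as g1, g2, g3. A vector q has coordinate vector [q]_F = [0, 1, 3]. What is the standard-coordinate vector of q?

[0, 1, -2]

q = M [q]_F, where M has columns g1, ..., g3.
Carrying out the matrix-vector product, q = [0, 1, -2].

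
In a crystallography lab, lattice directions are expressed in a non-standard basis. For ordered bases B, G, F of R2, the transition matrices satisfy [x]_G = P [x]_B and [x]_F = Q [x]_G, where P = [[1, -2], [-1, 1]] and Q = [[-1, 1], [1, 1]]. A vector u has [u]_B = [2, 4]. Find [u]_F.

[8, -4]

Composing the changes, [u]_F = Q P [u]_B.
Q P = [[-2, 3], [0, -1]]; applying this to [2, 4] gives [8, -4].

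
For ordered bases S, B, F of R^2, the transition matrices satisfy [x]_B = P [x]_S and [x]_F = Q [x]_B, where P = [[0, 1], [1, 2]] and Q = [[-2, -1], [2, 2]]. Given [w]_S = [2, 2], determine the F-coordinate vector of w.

Composing the changes, [w]_F = Q P [w]_S.
Q P = [[-1, -4], [2, 6]]; applying this to [2, 2] gives [-10, 16].

[-10, 16]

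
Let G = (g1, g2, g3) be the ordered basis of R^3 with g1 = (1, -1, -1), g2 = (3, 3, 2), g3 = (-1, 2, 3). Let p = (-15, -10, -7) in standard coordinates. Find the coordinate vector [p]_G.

(-4, -4, -1)

We seek scalars with c_1 g1 + ... + c_3 g3 = p; equivalently solve M c = p where the columns of M are g1, ..., g3.
Solving this 3x3 system gives c = (-4, -4, -1).
Check: -4g1 - 4g2 - g3 = (-15, -10, -7).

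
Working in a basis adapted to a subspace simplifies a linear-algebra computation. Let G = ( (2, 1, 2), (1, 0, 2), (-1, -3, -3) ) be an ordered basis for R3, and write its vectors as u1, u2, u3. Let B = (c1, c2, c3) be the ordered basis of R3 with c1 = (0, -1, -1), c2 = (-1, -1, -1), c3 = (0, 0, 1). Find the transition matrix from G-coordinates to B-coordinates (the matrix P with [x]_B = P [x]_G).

[[1, 1, 2], [-2, -1, 1], [1, 2, 0]]

Let M have columns uj and N have columns cj. Then for every x, N [x]_B = x = M [x]_G, so P = N^(-1) M.
Since det N = -1, N^(-1) has integer entries; multiplying gives P = [[1, 1, 2], [-2, -1, 1], [1, 2, 0]].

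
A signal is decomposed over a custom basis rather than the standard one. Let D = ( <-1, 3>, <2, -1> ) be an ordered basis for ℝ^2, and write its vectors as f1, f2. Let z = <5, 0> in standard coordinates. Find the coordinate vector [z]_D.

<1, 3>

[z]_D is the unique c with M c = z, where M has columns f1, f2.
System: -c_1 + 2c_2 = 5, 3c_1 - c_2 = 0; solving gives c_1 = 1, c_2 = 3.
Check: f1 + 3f2 = <5, 0>.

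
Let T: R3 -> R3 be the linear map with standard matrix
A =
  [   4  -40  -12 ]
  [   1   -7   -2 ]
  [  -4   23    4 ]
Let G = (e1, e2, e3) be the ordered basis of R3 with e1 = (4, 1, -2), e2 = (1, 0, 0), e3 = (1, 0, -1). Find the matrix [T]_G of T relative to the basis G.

The j-th column of [T]_G is [T(ej)]_G.
T(e1) = A e1 = (0, 1, -1) = e1 - 3e2 - e3, so column 1 is (1, -3, -1).
Repeating for e2, e3 and assembling the columns gives [[1, 1, 3], [-3, -2, 2], [-1, 2, 2]].

[[1, 1, 3], [-3, -2, 2], [-1, 2, 2]]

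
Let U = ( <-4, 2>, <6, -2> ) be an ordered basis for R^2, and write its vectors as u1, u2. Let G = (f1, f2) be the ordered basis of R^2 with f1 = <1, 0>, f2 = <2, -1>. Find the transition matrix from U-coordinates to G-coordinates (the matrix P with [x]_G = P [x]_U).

[[0, 2], [-2, 2]]

Column j of P is [uj]_G, since P maps U-coordinates to G-coordinates.
Expressing u1 in G: u1 = 0·f1 - 2f2, so column 1 of P is <0, -2>.
Doing the same for each uj gives P = [[0, 2], [-2, 2]].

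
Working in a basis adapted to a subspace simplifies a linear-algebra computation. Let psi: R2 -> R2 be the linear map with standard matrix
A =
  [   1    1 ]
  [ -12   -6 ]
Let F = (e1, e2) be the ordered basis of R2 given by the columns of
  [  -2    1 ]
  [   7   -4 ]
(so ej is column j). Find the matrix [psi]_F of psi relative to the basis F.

With P the matrix whose columns are e1, e2, [psi]_F = P^(-1) A P.
Column by column: psi(e1) = A e1 = (5, -18); its F-coordinates (-2, 1) give column 1.
Continuing for each basis vector yields [psi]_F = [[-2, 0], [1, -3]].

[[-2, 0], [1, -3]]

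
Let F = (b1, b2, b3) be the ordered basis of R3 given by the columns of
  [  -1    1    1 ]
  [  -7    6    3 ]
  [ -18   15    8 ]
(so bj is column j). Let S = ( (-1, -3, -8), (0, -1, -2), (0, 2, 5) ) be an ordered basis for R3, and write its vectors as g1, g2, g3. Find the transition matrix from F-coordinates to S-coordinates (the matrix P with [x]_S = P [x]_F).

Let M have columns bj and N have columns gj. Then for every x, N [x]_S = x = M [x]_F, so P = N^(-1) M.
Since det N = 1, N^(-1) has integer entries; multiplying gives P = [[1, -1, -1], [0, -1, 0], [-2, 1, 0]].

[[1, -1, -1], [0, -1, 0], [-2, 1, 0]]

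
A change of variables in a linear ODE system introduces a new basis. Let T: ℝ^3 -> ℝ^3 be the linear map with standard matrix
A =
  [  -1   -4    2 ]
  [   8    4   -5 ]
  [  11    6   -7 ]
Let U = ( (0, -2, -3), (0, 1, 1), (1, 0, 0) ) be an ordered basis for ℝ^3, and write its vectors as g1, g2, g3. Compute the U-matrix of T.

[[-2, 0, -3], [3, -1, 2], [2, -2, -1]]

With P the matrix whose columns are g1, ..., g3, [T]_U = P^(-1) A P.
Column by column: T(g1) = A g1 = (2, 7, 9); its U-coordinates (-2, 3, 2) give column 1.
Continuing for each basis vector yields [T]_U = [[-2, 0, -3], [3, -1, 2], [2, -2, -1]].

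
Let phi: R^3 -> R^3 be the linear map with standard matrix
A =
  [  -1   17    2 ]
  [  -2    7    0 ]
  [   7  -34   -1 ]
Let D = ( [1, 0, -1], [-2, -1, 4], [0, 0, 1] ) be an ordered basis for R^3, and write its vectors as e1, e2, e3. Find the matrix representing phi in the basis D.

Let P have columns e1, ..., e3. Then [phi]_D = P^(-1) A P.
Here det P = -1, so P^(-1) is integer; computing A P first and then P^(-1)(A P) gives [[1, -1, 2], [2, 3, 0], [1, 3, 1]].

[[1, -1, 2], [2, 3, 0], [1, 3, 1]]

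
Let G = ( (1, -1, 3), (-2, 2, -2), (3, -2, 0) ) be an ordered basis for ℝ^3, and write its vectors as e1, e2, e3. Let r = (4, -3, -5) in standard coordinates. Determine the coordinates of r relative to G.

(-3, -2, 1)

We seek scalars with c_1 e1 + ... + c_3 e3 = r; equivalently solve M c = r where the columns of M are e1, ..., e3.
Row-reducing the augmented matrix [M | r] gives c = (-3, -2, 1).
Check: -3e1 - 2e2 + e3 = (4, -3, -5).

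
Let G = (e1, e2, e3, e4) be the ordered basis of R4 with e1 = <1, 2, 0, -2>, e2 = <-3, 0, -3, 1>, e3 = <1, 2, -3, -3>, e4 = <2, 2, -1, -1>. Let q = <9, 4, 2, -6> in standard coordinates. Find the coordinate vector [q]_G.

Write q = c_1 e1 + ... + c_4 e4 and solve for the c_i.
Gaussian elimination on [M | q] yields c = (0, -2, 1, 1).
Check: 0·e1 - 2e2 + e3 + e4 = <9, 4, 2, -6>.

<0, -2, 1, 1>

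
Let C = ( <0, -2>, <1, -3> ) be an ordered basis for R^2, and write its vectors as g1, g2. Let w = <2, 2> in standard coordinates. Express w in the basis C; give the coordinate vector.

[w]_C is the unique c with M c = w, where M has columns g1, g2.
System: 0c_1 + c_2 = 2, -2c_1 - 3c_2 = 2; solving gives c_1 = -4, c_2 = 2.
Check: -4g1 + 2g2 = <2, 2>.

<-4, 2>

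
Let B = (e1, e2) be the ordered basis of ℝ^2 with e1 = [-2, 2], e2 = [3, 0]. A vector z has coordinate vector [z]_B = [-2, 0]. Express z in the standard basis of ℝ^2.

[4, -4]

By definition z = -2e1 + 0·e2.
Summing componentwise gives [4, -4].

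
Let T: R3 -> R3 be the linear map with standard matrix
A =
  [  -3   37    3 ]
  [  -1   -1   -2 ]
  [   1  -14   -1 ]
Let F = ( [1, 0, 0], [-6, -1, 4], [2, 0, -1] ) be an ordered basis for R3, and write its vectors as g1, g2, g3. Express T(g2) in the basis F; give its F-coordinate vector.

Column 2 of [T]_F is the F-coordinate vector of T(g2).
In standard coordinates T(g2) = A g2 = [-7, -1, 4].
Converting to F: [-7, -1, 4] = -g1 + g2 + 0·g3, so the coordinate vector is [-1, 1, 0].

[-1, 1, 0]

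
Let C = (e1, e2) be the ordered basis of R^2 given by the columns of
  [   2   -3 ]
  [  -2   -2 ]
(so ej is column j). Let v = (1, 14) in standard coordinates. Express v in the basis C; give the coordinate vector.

(-4, -3)

We seek scalars with c_1 e1 + c_2 e2 = v; equivalently solve M c = v where the columns of M are e1, e2.
System: 2c_1 - 3c_2 = 1, -2c_1 - 2c_2 = 14; solving gives c_1 = -4, c_2 = -3.
Check: -4e1 - 3e2 = (1, 14).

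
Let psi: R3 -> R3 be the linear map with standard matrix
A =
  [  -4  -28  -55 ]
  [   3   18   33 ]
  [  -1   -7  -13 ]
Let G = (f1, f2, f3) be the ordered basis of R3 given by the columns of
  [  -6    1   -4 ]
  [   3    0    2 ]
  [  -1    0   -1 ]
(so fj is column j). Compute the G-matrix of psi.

[[-1, 1, -3], [1, 2, -3], [3, 0, 0]]

With P the matrix whose columns are f1, ..., f3, [psi]_G = P^(-1) A P.
Column by column: psi(f1) = A f1 = <-5, 3, -2>; its G-coordinates <-1, 1, 3> give column 1.
Continuing for each basis vector yields [psi]_G = [[-1, 1, -3], [1, 2, -3], [3, 0, 0]].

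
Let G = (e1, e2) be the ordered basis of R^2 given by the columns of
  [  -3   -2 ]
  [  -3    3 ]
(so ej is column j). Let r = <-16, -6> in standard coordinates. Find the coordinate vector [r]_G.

<4, 2>

Write r = c_1 e1 + c_2 e2 and solve for the c_i.
System: -3c_1 - 2c_2 = -16, -3c_1 + 3c_2 = -6; solving gives c_1 = 4, c_2 = 2.
Check: 4e1 + 2e2 = <-16, -6>.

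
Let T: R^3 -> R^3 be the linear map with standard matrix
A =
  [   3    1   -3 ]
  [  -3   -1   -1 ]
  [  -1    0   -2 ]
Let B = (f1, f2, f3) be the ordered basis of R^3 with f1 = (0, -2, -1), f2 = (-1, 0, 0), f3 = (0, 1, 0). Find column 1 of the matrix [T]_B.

Column 1 of [T]_B is the B-coordinate vector of T(f1).
In standard coordinates T(f1) = A f1 = (1, 3, 2).
Converting to B: (1, 3, 2) = -2f1 - f2 - f3, so the coordinate vector is (-2, -1, -1).

(-2, -1, -1)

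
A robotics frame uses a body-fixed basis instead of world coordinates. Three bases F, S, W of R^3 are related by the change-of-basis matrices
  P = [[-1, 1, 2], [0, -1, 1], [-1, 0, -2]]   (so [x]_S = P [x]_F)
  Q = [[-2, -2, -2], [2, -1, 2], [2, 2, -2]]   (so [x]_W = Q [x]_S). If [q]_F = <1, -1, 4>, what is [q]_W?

<-4, -11, 40>

First [q]_S = P [q]_F = <6, 5, -9>.
Then [q]_W = Q [q]_S = <-4, -11, 40>.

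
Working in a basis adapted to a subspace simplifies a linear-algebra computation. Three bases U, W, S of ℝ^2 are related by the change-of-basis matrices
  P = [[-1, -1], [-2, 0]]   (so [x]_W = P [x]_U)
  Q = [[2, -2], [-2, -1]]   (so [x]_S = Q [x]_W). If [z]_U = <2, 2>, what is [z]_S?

<0, 12>

Apply P to get W-coordinates <-4, -4>, then Q to get S-coordinates.
The result is [z]_S = <0, 12>.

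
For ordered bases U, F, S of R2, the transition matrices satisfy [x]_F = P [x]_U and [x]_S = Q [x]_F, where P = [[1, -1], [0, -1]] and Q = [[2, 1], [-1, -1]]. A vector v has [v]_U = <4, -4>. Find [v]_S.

<20, -12>

First [v]_F = P [v]_U = <8, 4>.
Then [v]_S = Q [v]_F = <20, -12>.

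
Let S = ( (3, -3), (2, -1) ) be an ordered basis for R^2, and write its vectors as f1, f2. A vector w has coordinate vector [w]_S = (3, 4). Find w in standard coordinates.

(17, -13)

By definition w = 3f1 + 4f2.
Summing componentwise gives (17, -13).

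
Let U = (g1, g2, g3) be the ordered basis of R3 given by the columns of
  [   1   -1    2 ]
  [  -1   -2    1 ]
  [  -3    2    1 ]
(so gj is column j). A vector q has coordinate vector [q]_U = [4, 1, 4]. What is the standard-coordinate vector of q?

[11, -2, -6]

By definition q = 4g1 + g2 + 4g3.
Summing componentwise gives [11, -2, -6].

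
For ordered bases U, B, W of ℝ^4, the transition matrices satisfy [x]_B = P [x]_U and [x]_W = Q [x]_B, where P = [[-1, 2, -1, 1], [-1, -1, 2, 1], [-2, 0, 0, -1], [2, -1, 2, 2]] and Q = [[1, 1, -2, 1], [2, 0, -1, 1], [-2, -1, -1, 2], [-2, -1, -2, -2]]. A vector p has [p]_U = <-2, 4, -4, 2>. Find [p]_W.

Apply P to get B-coordinates <16, -8, 2, -12>, then Q to get W-coordinates.
The result is [p]_W = <-8, 18, -50, -4>.

<-8, 18, -50, -4>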